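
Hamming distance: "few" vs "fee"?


Comparing character by character (same length = 3):
  Pos 0: 'f' vs 'f' =
  Pos 1: 'e' vs 'e' =
  Pos 2: 'w' vs 'e' !=
Hamming distance = 1


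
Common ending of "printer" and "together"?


Word 1: "printer"
Word 2: "together"
Comparing from end:
  Pos -1: 'r' == 'r'
  Pos -2: 'e' == 'e'
  Pos -3: 't' != 'h' (stop)
LCS = "er" (length 2)


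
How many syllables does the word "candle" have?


Word: "candle"
Syllable breakdown: can | dle
Counting: 2 parts
= 2 syllables


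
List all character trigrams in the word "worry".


Word: "worry" (length 5)
Number of trigrams = 5 - 3 + 1 = 3
  Position 0: "wor"
  Position 1: "orr"
  Position 2: "rry"
Trigrams = "wor", "orr", "rry"


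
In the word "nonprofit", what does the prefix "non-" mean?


Prefix: non-
Example: nonprofit (non- + profit)
Meaning = not


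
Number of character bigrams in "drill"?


Word: "drill" (length 5)
Number of 2-grams = length - 2 + 1 = 5 - 2 + 1
= 4


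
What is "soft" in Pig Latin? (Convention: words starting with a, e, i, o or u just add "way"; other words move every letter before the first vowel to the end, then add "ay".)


Word: "soft"
Starts with consonant(s) → move to end, add 'ay'
Consonant cluster: "s"
Pig Latin = "oftsay"


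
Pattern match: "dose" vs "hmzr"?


Pattern of "dose": [0, 1, 2, 3]
Pattern of "hmzr": [0, 1, 2, 3]
Patterns match
Same pattern = Yes


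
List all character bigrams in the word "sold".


Word: "sold" (length 4)
Number of bigrams = 4 - 2 + 1 = 3
  Position 0: "so"
  Position 1: "ol"
  Position 2: "ld"
Bigrams = "so", "ol", "ld"


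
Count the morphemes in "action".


Word: "action"
Morphemes: act / -ion
Each morpheme carries meaning
= 2 morphemes


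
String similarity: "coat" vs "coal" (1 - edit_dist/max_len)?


Word 1: "coat" (length 4)
Word 2: "coal" (length 4)
One optimal edit sequence:
  1. keep 'c'
  2. keep 'o'
  3. keep 'a'
  4. substitute 't' -> 'l'  (+1)
Edit distance = 1
Max length = max(4, 4) = 4
Similarity = 1 - 1/4
= 0.7500


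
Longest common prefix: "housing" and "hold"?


Word 1: "housing"
Word 2: "hold"
Comparing from start:
  Pos 0: 'h' == 'h'
  Pos 1: 'o' == 'o'
  Pos 2: 'u' != 'l' (stop)
LCP = "ho" (length 2)


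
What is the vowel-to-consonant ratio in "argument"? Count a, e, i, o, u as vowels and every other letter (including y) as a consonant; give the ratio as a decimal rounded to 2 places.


Word: "argument"
Vowels (a,e,i,o,u): 3
Consonants: 5
Ratio = 3/5
= 0.60


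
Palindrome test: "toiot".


Word: "toiot"
Reversed: "toiot"
Forward == Backward? toiot == toiot
Palindrome = Yes


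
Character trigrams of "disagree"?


Word: "disagree" (length 8)
Number of trigrams = 8 - 3 + 1 = 6
  Position 0: "dis"
  Position 1: "isa"
  Position 2: "sag"
  Position 3: "agr"
  Position 4: "gre"
  Position 5: "ree"
Trigrams = "dis", "isa", "sag", "agr", "gre", "ree"


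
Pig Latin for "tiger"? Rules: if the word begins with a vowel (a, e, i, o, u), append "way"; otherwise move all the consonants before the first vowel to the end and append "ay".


Word: "tiger"
Starts with consonant(s) → move to end, add 'ay'
Consonant cluster: "t"
Pig Latin = "igertay"


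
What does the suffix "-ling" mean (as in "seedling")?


Suffix: -ling
Example: seedling = seed + -ling
Meaning = small / young


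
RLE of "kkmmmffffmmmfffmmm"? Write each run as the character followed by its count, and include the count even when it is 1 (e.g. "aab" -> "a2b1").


String: "kkmmmffffmmmfffmmm"
Scanning for consecutive runs:
  'k' x 2
  'm' x 3
  'f' x 4
  'm' x 3
  'f' x 3
  'm' x 3
RLE = "k2m3f4m3f3m3"


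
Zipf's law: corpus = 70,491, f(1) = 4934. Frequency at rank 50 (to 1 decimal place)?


Zipf's law: f(r) = f(1) / r
f(1) = 4934
f(50) = 4934 / 50
= 98.7 occurrences


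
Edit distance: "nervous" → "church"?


Word 1: "nervous" (length 7)
Word 2: "church" (length 6)
One optimal edit sequence (insert/delete/substitute each cost 1):
  1. delete 'n'  (+1)
  2. substitute 'e' -> 'c'  (+1)
  3. substitute 'r' -> 'h'  (+1)
  4. substitute 'v' -> 'u'  (+1)
  5. substitute 'o' -> 'r'  (+1)
  6. substitute 'u' -> 'c'  (+1)
  7. substitute 's' -> 'h'  (+1)
Total edit operations: 7
Edit distance = 7


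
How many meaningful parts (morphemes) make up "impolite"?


Word: "impolite"
Morphemes: im- | polite
Each morpheme carries meaning
= 2 morphemes


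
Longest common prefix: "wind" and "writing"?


Word 1: "wind"
Word 2: "writing"
Comparing from start:
  Pos 0: 'w' == 'w'
  Pos 1: 'i' != 'r' (stop)
LCP = "w" (length 1)


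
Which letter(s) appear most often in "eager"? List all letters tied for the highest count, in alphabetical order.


Word: "eager"
Letter counts:
  'a': 1
  'e': 2
  'g': 1
  'r': 1
Maximum count = 2
Most frequent = 'e' (2 times each)


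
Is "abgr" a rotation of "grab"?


Word: "grab", Candidate: "abgr"
Method: check if candidate is substring of word+word
"grabgrab" contains "abgr"? Yes
Is rotation = Yes


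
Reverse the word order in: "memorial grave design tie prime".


Original: "memorial grave design tie prime"
Words (1..n): memorial | grave | design | tie | prime
Reversed (n..1): prime | tie | design | grave | memorial
Result = "prime tie design grave memorial"


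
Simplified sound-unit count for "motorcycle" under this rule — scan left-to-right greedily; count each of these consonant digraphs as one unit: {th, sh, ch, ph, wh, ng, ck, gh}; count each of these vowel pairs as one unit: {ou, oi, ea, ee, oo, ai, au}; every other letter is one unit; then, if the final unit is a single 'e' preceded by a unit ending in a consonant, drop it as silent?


Word: "motorcycle" (10 letters)
Left-to-right scan:
  (1) 'm' (letter)
  (2) 'o' (letter)
  (3) 't' (letter)
  (4) 'o' (letter)
  (5) 'r' (letter)
  (6) 'c' (letter)
  (7) 'y' (letter)
  (8) 'c' (letter)
  (9) 'l' (letter)
  (10) 'e' (letter)
Units from scan: 10
Final unit is 'e' after a consonant -> drop as silent (-1)
Sound units = 9 units


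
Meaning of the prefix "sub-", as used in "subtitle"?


Prefix: sub-
As in: subtitle -> sub- + title
Meaning = under / below


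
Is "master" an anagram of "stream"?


Word 1: "stream" → sorted: aemrst
Word 2: "master" → sorted: aemrst
Same letters? aemrst == aemrst
Anagram = Yes


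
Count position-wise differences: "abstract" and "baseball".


Comparing character by character (same length = 8):
  Pos 0: 'a' vs 'b' !=
  Pos 1: 'b' vs 'a' !=
  Pos 2: 's' vs 's' =
  Pos 3: 't' vs 'e' !=
  Pos 4: 'r' vs 'b' !=
  Pos 5: 'a' vs 'a' =
  Pos 6: 'c' vs 'l' !=
  Pos 7: 't' vs 'l' !=
Hamming distance = 6


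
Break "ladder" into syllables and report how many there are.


Word: "ladder"
Syllable breakdown: lad / der
Counting: 2 parts
= 2 syllables


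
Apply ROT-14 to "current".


Word: "current"
Shift: 14
Each letter → (letter + shift) mod 26:
  'c' (2) + 14 = 16 → 'q'
  'u' (20) + 14 = 8 → 'i'
  'r' (17) + 14 = 5 → 'f'
  'r' (17) + 14 = 5 → 'f'
  'e' (4) + 14 = 18 → 's'
  'n' (13) + 14 = 1 → 'b'
  't' (19) + 14 = 7 → 'h'
Result = "qiffsbh"


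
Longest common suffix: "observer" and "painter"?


Word 1: "observer"
Word 2: "painter"
Comparing from end:
  Pos -1: 'r' == 'r'
  Pos -2: 'e' == 'e'
  Pos -3: 'v' != 't' (stop)
LCS = "er" (length 2)


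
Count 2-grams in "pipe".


Word: "pipe" (length 4)
Number of 2-grams = length - 2 + 1 = 4 - 2 + 1
= 3


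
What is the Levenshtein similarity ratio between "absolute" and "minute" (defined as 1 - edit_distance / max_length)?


Word 1: "absolute" (length 8)
Word 2: "minute" (length 6)
One optimal edit sequence:
  1. delete 'a'  (+1)
  2. delete 'b'  (+1)
  3. substitute 's' -> 'm'  (+1)
  4. substitute 'o' -> 'i'  (+1)
  5. substitute 'l' -> 'n'  (+1)
  6. keep 'u'
  7. keep 't'
  8. keep 'e'
Edit distance = 5
Max length = max(8, 6) = 8
Similarity = 1 - 5/8
= 0.3750


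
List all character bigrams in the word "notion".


Word: "notion" (length 6)
Number of bigrams = 6 - 2 + 1 = 5
  Position 0: "no"
  Position 1: "ot"
  Position 2: "ti"
  Position 3: "io"
  Position 4: "on"
Bigrams = "no", "ot", "ti", "io", "on"


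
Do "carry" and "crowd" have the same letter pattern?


Pattern of "carry": [0, 1, 2, 2, 3]
Pattern of "crowd": [0, 1, 2, 3, 4]
Patterns do not match
Same pattern = No


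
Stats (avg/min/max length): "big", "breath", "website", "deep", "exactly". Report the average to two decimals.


Lengths: "big"=3, "breath"=6, "website"=7, "deep"=4, "exactly"=7
Sum = 27, Count = 5
Average = 27/5 = 5.40
= avg=5.40, min=3, max=7


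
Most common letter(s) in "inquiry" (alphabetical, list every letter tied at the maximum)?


Word: "inquiry"
Letter counts:
  'i': 2
  'n': 1
  'q': 1
  'r': 1
  'u': 1
  'y': 1
Maximum count = 2
Most frequent = 'i' (2 times each)


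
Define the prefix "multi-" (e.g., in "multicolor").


Prefix: multi-
As in: multicolor -> multi- + color
Meaning = many


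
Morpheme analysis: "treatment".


Word: "treatment"
Morphemes: treat + -ment
Each morpheme carries meaning
= 2 morphemes


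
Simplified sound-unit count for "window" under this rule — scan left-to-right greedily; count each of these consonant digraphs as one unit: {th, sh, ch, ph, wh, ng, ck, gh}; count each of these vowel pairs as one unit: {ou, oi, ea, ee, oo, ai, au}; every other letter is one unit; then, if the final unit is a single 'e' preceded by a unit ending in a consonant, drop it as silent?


Word: "window" (6 letters)
Left-to-right scan:
  1. 'w' (letter)
  2. 'i' (letter)
  3. 'n' (letter)
  4. 'd' (letter)
  5. 'o' (letter)
  6. 'w' (letter)
Units from scan: 6
Sound units = 6 units


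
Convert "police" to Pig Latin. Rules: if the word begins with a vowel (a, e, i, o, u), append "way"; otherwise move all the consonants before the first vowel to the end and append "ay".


Word: "police"
Starts with consonant(s) → move to end, add 'ay'
Consonant cluster: "p"
Pig Latin = "olicepay"


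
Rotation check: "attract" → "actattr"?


Word: "attract", Candidate: "actattr"
Method: check if candidate is substring of word+word
"attractattract" contains "actattr"? Yes
Is rotation = Yes


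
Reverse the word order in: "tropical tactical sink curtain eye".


Original: "tropical tactical sink curtain eye"
Words (1..n): tropical | tactical | sink | curtain | eye
Reversed (n..1): eye | curtain | sink | tactical | tropical
Result = "eye curtain sink tactical tropical"


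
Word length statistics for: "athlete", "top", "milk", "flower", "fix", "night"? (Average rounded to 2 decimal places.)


Lengths: "athlete"=7, "top"=3, "milk"=4, "flower"=6, "fix"=3, "night"=5
Sum = 28, Count = 6
Average = 28/6 = 4.67
= avg=4.67, min=3, max=7


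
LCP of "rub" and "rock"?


Word 1: "rub"
Word 2: "rock"
Comparing from start:
  Pos 0: 'r' == 'r'
  Pos 1: 'u' != 'o' (stop)
LCP = "r" (length 1)


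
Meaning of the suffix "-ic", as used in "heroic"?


Suffix: -ic
Example: heroic = hero + -ic
Meaning = relating to


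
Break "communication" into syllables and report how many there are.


Word: "communication"
Syllable breakdown: com-mu-ni-ca-tion
Counting: 5 parts
= 5 syllables


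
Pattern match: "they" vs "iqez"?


Pattern of "they": [0, 1, 2, 3]
Pattern of "iqez": [0, 1, 2, 3]
Patterns match
Same pattern = Yes


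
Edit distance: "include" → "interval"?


Word 1: "include" (length 7)
Word 2: "interval" (length 8)
One optimal edit sequence (insert/delete/substitute each cost 1):
  1. keep 'i'
  2. keep 'n'
  3. insert 't'  (+1)
  4. substitute 'c' -> 'e'  (+1)
  5. substitute 'l' -> 'r'  (+1)
  6. substitute 'u' -> 'v'  (+1)
  7. substitute 'd' -> 'a'  (+1)
  8. substitute 'e' -> 'l'  (+1)
Total edit operations: 6
Edit distance = 6


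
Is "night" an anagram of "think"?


Word 1: "think" → sorted: hiknt
Word 2: "night" → sorted: ghint
Same letters? hiknt != ghint
Anagram = No


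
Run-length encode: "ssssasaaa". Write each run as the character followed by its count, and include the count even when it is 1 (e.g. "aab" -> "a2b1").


String: "ssssasaaa"
Scanning for consecutive runs:
  's' x 4
  'a' x 1
  's' x 1
  'a' x 3
RLE = "s4a1s1a3"


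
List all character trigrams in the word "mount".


Word: "mount" (length 5)
Number of trigrams = 5 - 3 + 1 = 3
  Position 0: "mou"
  Position 1: "oun"
  Position 2: "unt"
Trigrams = "mou", "oun", "unt"


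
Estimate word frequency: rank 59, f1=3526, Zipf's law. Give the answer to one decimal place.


Zipf's law: f(r) = f(1) / r
f(1) = 3526
f(59) = 3526 / 59
= 59.8 occurrences


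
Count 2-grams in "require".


Word: "require" (length 7)
Number of 2-grams = length - 2 + 1 = 7 - 2 + 1
= 6


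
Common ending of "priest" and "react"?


Word 1: "priest"
Word 2: "react"
Comparing from end:
  Pos -1: 't' == 't'
  Pos -2: 's' != 'c' (stop)
LCS = "t" (length 1)


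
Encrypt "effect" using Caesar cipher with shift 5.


Word: "effect"
Shift: 5
Each letter → (letter + shift) mod 26:
  'e' (4) + 5 = 9 → 'j'
  'f' (5) + 5 = 10 → 'k'
  'f' (5) + 5 = 10 → 'k'
  'e' (4) + 5 = 9 → 'j'
  'c' (2) + 5 = 7 → 'h'
  't' (19) + 5 = 24 → 'y'
Result = "jkkjhy"


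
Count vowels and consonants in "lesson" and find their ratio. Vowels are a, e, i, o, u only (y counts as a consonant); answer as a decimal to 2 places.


Word: "lesson"
Vowels (a,e,i,o,u): 2
Consonants: 4
Ratio = 2/4
= 0.50


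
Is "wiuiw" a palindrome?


Word: "wiuiw"
Reversed: "wiuiw"
Forward == Backward? wiuiw == wiuiw
Palindrome = Yes


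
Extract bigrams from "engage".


Word: "engage" (length 6)
Number of bigrams = 6 - 2 + 1 = 5
  Position 0: "en"
  Position 1: "ng"
  Position 2: "ga"
  Position 3: "ag"
  Position 4: "ge"
Bigrams = "en", "ng", "ga", "ag", "ge"


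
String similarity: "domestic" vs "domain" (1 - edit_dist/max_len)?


Word 1: "domestic" (length 8)
Word 2: "domain" (length 6)
One optimal edit sequence:
  1. keep 'd'
  2. keep 'o'
  3. keep 'm'
  4. delete 'e'  (+1)
  5. delete 's'  (+1)
  6. substitute 't' -> 'a'  (+1)
  7. keep 'i'
  8. substitute 'c' -> 'n'  (+1)
Edit distance = 4
Max length = max(8, 6) = 8
Similarity = 1 - 4/8
= 0.5000


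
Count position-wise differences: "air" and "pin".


Comparing character by character (same length = 3):
  Pos 0: 'a' vs 'p' !=
  Pos 1: 'i' vs 'i' =
  Pos 2: 'r' vs 'n' !=
Hamming distance = 2


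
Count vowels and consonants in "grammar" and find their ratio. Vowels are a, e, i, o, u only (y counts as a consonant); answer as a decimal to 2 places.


Word: "grammar"
Vowels (a,e,i,o,u): 2
Consonants: 5
Ratio = 2/5
= 0.40


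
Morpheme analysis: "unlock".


Word: "unlock"
Morphemes: un- + lock
Each morpheme carries meaning
= 2 morphemes


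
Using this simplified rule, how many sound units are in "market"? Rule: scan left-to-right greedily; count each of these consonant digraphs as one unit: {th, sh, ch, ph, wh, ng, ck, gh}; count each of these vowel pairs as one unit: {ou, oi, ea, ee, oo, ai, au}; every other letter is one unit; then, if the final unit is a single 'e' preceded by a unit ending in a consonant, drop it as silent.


Word: "market" (6 letters)
Left-to-right scan:
  1. 'm' (letter)
  2. 'a' (letter)
  3. 'r' (letter)
  4. 'k' (letter)
  5. 'e' (letter)
  6. 't' (letter)
Units from scan: 6
Sound units = 6 units


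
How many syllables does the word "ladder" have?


Word: "ladder"
Syllable breakdown: lad | der
Counting: 2 parts
= 2 syllables


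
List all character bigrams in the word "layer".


Word: "layer" (length 5)
Number of bigrams = 5 - 2 + 1 = 4
  Position 0: "la"
  Position 1: "ay"
  Position 2: "ye"
  Position 3: "er"
Bigrams = "la", "ay", "ye", "er"


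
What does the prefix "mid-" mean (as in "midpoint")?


Prefix: mid-
Example: midpoint = mid- + point
Meaning = middle


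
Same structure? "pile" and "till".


Pattern of "pile": [0, 1, 2, 3]
Pattern of "till": [0, 1, 2, 2]
Patterns do not match
Same pattern = No


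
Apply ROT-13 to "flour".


Word: "flour"
Shift: 13
Each letter → (letter + shift) mod 26:
  'f' (5) + 13 = 18 → 's'
  'l' (11) + 13 = 24 → 'y'
  'o' (14) + 13 = 1 → 'b'
  'u' (20) + 13 = 7 → 'h'
  'r' (17) + 13 = 4 → 'e'
Result = "sybhe"


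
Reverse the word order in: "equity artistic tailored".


Original: "equity artistic tailored"
Words (1..n): equity | artistic | tailored
Reversed (n..1): tailored | artistic | equity
Result = "tailored artistic equity"


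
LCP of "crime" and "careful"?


Word 1: "crime"
Word 2: "careful"
Comparing from start:
  Pos 0: 'c' == 'c'
  Pos 1: 'r' != 'a' (stop)
LCP = "c" (length 1)


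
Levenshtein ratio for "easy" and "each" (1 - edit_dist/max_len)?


Word 1: "easy" (length 4)
Word 2: "each" (length 4)
One optimal edit sequence:
  1. keep 'e'
  2. keep 'a'
  3. substitute 's' -> 'c'  (+1)
  4. substitute 'y' -> 'h'  (+1)
Edit distance = 2
Max length = max(4, 4) = 4
Similarity = 1 - 2/4
= 0.5000


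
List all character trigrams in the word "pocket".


Word: "pocket" (length 6)
Number of trigrams = 6 - 3 + 1 = 4
  Position 0: "poc"
  Position 1: "ock"
  Position 2: "cke"
  Position 3: "ket"
Trigrams = "poc", "ock", "cke", "ket"


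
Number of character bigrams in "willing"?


Word: "willing" (length 7)
Number of 2-grams = length - 2 + 1 = 7 - 2 + 1
= 6


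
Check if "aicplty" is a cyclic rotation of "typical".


Word: "typical", Candidate: "aicplty"
Method: check if candidate is substring of word+word
"typicaltypical" contains "aicplty"? No
Is rotation = No


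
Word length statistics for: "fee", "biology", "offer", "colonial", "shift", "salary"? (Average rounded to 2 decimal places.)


Lengths: "fee"=3, "biology"=7, "offer"=5, "colonial"=8, "shift"=5, "salary"=6
Sum = 34, Count = 6
Average = 34/6 = 5.67
= avg=5.67, min=3, max=8


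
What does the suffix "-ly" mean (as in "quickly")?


Suffix: -ly
Example: quickly (quick + -ly)
Meaning = in a manner


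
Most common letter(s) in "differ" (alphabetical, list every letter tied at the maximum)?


Word: "differ"
Letter counts:
  'd': 1
  'e': 1
  'f': 2
  'i': 1
  'r': 1
Maximum count = 2
Most frequent = 'f' (2 times each)


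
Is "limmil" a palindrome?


Word: "limmil"
Reversed: "limmil"
Forward == Backward? limmil == limmil
Palindrome = Yes


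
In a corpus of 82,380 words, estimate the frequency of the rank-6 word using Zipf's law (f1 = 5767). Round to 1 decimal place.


Zipf's law: f(r) = f(1) / r
f(1) = 5767
f(6) = 5767 / 6
= 961.2 occurrences


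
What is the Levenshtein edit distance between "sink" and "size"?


Word 1: "sink" (length 4)
Word 2: "size" (length 4)
One optimal edit sequence (insert/delete/substitute each cost 1):
  1. keep 's'
  2. keep 'i'
  3. substitute 'n' -> 'z'  (+1)
  4. substitute 'k' -> 'e'  (+1)
Total edit operations: 2
Edit distance = 2


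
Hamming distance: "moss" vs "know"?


Comparing character by character (same length = 4):
  Pos 0: 'm' vs 'k' !=
  Pos 1: 'o' vs 'n' !=
  Pos 2: 's' vs 'o' !=
  Pos 3: 's' vs 'w' !=
Hamming distance = 4


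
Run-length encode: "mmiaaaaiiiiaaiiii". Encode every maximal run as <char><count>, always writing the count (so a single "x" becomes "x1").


String: "mmiaaaaiiiiaaiiii"
Scanning for consecutive runs:
  'm' x 2
  'i' x 1
  'a' x 4
  'i' x 4
  'a' x 2
  'i' x 4
RLE = "m2i1a4i4a2i4"


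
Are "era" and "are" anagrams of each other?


Word 1: "era" → sorted: aer
Word 2: "are" → sorted: aer
Same letters? aer == aer
Anagram = Yes


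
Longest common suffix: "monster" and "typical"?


Word 1: "monster"
Word 2: "typical"
Comparing from end:
  Pos -1: 'r' != 'l' (stop)
LCS = "" (length 0)


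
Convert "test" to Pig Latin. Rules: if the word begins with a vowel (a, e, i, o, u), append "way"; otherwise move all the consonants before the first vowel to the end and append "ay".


Word: "test"
Starts with consonant(s) → move to end, add 'ay'
Consonant cluster: "t"
Pig Latin = "esttay"


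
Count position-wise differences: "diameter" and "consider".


Comparing character by character (same length = 8):
  Pos 0: 'd' vs 'c' !=
  Pos 1: 'i' vs 'o' !=
  Pos 2: 'a' vs 'n' !=
  Pos 3: 'm' vs 's' !=
  Pos 4: 'e' vs 'i' !=
  Pos 5: 't' vs 'd' !=
  Pos 6: 'e' vs 'e' =
  Pos 7: 'r' vs 'r' =
Hamming distance = 6


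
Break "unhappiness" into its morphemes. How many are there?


Word: "unhappiness"
Morphemes: un- + happi + -ness
Each morpheme carries meaning
= 3 morphemes


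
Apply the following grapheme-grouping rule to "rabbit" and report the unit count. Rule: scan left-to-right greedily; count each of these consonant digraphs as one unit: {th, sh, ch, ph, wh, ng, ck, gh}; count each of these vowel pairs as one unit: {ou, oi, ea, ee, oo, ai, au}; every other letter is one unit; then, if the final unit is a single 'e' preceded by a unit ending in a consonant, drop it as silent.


Word: "rabbit" (6 letters)
Left-to-right scan:
  1. 'r' (letter)
  2. 'a' (letter)
  3. 'b' (letter)
  4. 'b' (letter)
  5. 'i' (letter)
  6. 't' (letter)
Units from scan: 6
Sound units = 6 units


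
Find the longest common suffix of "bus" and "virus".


Word 1: "bus"
Word 2: "virus"
Comparing from end:
  Pos -1: 's' == 's'
  Pos -2: 'u' == 'u'
  Pos -3: 'b' != 'r' (stop)
LCS = "us" (length 2)


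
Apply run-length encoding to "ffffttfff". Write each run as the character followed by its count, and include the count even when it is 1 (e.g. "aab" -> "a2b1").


String: "ffffttfff"
Scanning for consecutive runs:
  'f' x 4
  't' x 2
  'f' x 3
RLE = "f4t2f3"


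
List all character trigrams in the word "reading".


Word: "reading" (length 7)
Number of trigrams = 7 - 3 + 1 = 5
  Position 0: "rea"
  Position 1: "ead"
  Position 2: "adi"
  Position 3: "din"
  Position 4: "ing"
Trigrams = "rea", "ead", "adi", "din", "ing"


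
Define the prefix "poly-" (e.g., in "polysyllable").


Prefix: poly-
Example: polysyllable = poly- + syllable
Meaning = many


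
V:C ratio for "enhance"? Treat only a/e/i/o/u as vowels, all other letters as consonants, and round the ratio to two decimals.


Word: "enhance"
Vowels (a,e,i,o,u): 3
Consonants: 4
Ratio = 3/4
= 0.75


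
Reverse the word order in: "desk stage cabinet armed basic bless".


Original: "desk stage cabinet armed basic bless"
Words (1..n): desk | stage | cabinet | armed | basic | bless
Reversed (n..1): bless | basic | armed | cabinet | stage | desk
Result = "bless basic armed cabinet stage desk"


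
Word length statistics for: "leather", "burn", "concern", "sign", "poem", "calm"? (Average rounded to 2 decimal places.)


Lengths: "leather"=7, "burn"=4, "concern"=7, "sign"=4, "poem"=4, "calm"=4
Sum = 30, Count = 6
Average = 30/6 = 5.00
= avg=5.00, min=4, max=7


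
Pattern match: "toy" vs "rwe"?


Pattern of "toy": [0, 1, 2]
Pattern of "rwe": [0, 1, 2]
Patterns match
Same pattern = Yes


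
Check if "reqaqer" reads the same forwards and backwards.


Word: "reqaqer"
Reversed: "reqaqer"
Forward == Backward? reqaqer == reqaqer
Palindrome = Yes


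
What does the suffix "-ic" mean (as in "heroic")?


Suffix: -ic
Example: heroic = hero + -ic
Meaning = relating to


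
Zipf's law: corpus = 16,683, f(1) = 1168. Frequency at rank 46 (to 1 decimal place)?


Zipf's law: f(r) = f(1) / r
f(1) = 1168
f(46) = 1168 / 46
= 25.4 occurrences


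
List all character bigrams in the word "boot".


Word: "boot" (length 4)
Number of bigrams = 4 - 2 + 1 = 3
  Position 0: "bo"
  Position 1: "oo"
  Position 2: "ot"
Bigrams = "bo", "oo", "ot"


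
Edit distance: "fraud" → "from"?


Word 1: "fraud" (length 5)
Word 2: "from" (length 4)
One optimal edit sequence (insert/delete/substitute each cost 1):
  1. keep 'f'
  2. keep 'r'
  3. delete 'a'  (+1)
  4. substitute 'u' -> 'o'  (+1)
  5. substitute 'd' -> 'm'  (+1)
Total edit operations: 3
Edit distance = 3


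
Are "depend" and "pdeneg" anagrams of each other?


Word 1: "depend" → sorted: ddeenp
Word 2: "pdeneg" → sorted: deegnp
Same letters? ddeenp != deegnp
Anagram = No


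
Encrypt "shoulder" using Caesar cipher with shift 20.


Word: "shoulder"
Shift: 20
Each letter → (letter + shift) mod 26:
  's' (18) + 20 = 12 → 'm'
  'h' (7) + 20 = 1 → 'b'
  'o' (14) + 20 = 8 → 'i'
  'u' (20) + 20 = 14 → 'o'
  'l' (11) + 20 = 5 → 'f'
  'd' (3) + 20 = 23 → 'x'
  'e' (4) + 20 = 24 → 'y'
  'r' (17) + 20 = 11 → 'l'
Result = "mbiofxyl"


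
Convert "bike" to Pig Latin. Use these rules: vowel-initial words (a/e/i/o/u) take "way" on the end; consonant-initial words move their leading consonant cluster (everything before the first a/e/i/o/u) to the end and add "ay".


Word: "bike"
Starts with consonant(s) → move to end, add 'ay'
Consonant cluster: "b"
Pig Latin = "ikebay"


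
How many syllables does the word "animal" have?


Word: "animal"
Syllable breakdown: an | i | mal
Counting: 3 parts
= 3 syllables


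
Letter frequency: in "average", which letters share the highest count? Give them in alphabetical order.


Word: "average"
Letter counts:
  'a': 2
  'e': 2
  'g': 1
  'r': 1
  'v': 1
Maximum count = 2
Most frequent = 'a', 'e' (2 times each)


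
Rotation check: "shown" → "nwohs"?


Word: "shown", Candidate: "nwohs"
Method: check if candidate is substring of word+word
"shownshown" contains "nwohs"? No
Is rotation = No


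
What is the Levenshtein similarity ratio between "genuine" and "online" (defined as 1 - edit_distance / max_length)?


Word 1: "genuine" (length 7)
Word 2: "online" (length 6)
One optimal edit sequence:
  1. delete 'g'  (+1)
  2. substitute 'e' -> 'o'  (+1)
  3. keep 'n'
  4. substitute 'u' -> 'l'  (+1)
  5. keep 'i'
  6. keep 'n'
  7. keep 'e'
Edit distance = 3
Max length = max(7, 6) = 7
Similarity = 1 - 3/7
= 0.5714


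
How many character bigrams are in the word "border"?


Word: "border" (length 6)
Number of 2-grams = length - 2 + 1 = 6 - 2 + 1
= 5


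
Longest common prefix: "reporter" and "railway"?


Word 1: "reporter"
Word 2: "railway"
Comparing from start:
  Pos 0: 'r' == 'r'
  Pos 1: 'e' != 'a' (stop)
LCP = "r" (length 1)


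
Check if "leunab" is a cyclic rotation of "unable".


Word: "unable", Candidate: "leunab"
Method: check if candidate is substring of word+word
"unableunable" contains "leunab"? Yes
Is rotation = Yes


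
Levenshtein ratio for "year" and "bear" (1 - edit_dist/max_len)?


Word 1: "year" (length 4)
Word 2: "bear" (length 4)
One optimal edit sequence:
  1. substitute 'y' -> 'b'  (+1)
  2. keep 'e'
  3. keep 'a'
  4. keep 'r'
Edit distance = 1
Max length = max(4, 4) = 4
Similarity = 1 - 1/4
= 0.7500


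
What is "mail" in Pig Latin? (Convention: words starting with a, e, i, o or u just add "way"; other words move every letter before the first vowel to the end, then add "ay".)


Word: "mail"
Starts with consonant(s) → move to end, add 'ay'
Consonant cluster: "m"
Pig Latin = "ailmay"


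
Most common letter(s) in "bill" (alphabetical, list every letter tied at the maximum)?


Word: "bill"
Letter counts:
  'b': 1
  'i': 1
  'l': 2
Maximum count = 2
Most frequent = 'l' (2 times each)


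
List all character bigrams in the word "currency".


Word: "currency" (length 8)
Number of bigrams = 8 - 2 + 1 = 7
  Position 0: "cu"
  Position 1: "ur"
  Position 2: "rr"
  Position 3: "re"
  Position 4: "en"
  Position 5: "nc"
  Position 6: "cy"
Bigrams = "cu", "ur", "rr", "re", "en", "nc", "cy"


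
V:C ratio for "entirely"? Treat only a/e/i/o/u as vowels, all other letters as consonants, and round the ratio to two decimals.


Word: "entirely"
Vowels (a,e,i,o,u): 3
Consonants: 5
Ratio = 3/5
= 0.60


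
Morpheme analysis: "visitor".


Word: "visitor"
Morphemes: visit | -or
Each morpheme carries meaning
= 2 morphemes


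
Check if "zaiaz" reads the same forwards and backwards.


Word: "zaiaz"
Reversed: "zaiaz"
Forward == Backward? zaiaz == zaiaz
Palindrome = Yes


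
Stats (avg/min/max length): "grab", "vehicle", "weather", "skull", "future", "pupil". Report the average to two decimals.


Lengths: "grab"=4, "vehicle"=7, "weather"=7, "skull"=5, "future"=6, "pupil"=5
Sum = 34, Count = 6
Average = 34/6 = 5.67
= avg=5.67, min=4, max=7


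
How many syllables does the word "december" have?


Word: "december"
Syllable breakdown: de-cem-ber
Counting: 3 parts
= 3 syllables


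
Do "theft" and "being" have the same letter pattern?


Pattern of "theft": [0, 1, 2, 3, 0]
Pattern of "being": [0, 1, 2, 3, 4]
Patterns do not match
Same pattern = No


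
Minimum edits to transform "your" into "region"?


Word 1: "your" (length 4)
Word 2: "region" (length 6)
One optimal edit sequence (insert/delete/substitute each cost 1):
  1. insert 'r'  (+1)
  2. insert 'e'  (+1)
  3. substitute 'y' -> 'g'  (+1)
  4. substitute 'o' -> 'i'  (+1)
  5. substitute 'u' -> 'o'  (+1)
  6. substitute 'r' -> 'n'  (+1)
Total edit operations: 6
Edit distance = 6


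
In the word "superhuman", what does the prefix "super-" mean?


Prefix: super-
Example: superhuman = super- + human
Meaning = above / beyond


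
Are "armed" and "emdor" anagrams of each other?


Word 1: "armed" → sorted: ademr
Word 2: "emdor" → sorted: demor
Same letters? ademr != demor
Anagram = No


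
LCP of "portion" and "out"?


Word 1: "portion"
Word 2: "out"
Comparing from start:
  Pos 0: 'p' != 'o' (stop)
LCP = "" (length 0)


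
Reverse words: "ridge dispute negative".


Original: "ridge dispute negative"
Words (1..n): ridge | dispute | negative
Reversed (n..1): negative | dispute | ridge
Result = "negative dispute ridge"


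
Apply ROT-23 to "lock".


Word: "lock"
Shift: 23
Each letter → (letter + shift) mod 26:
  'l' (11) + 23 = 8 → 'i'
  'o' (14) + 23 = 11 → 'l'
  'c' (2) + 23 = 25 → 'z'
  'k' (10) + 23 = 7 → 'h'
Result = "ilzh"


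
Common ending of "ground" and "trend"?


Word 1: "ground"
Word 2: "trend"
Comparing from end:
  Pos -1: 'd' == 'd'
  Pos -2: 'n' == 'n'
  Pos -3: 'u' != 'e' (stop)
LCS = "nd" (length 2)


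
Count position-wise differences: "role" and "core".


Comparing character by character (same length = 4):
  Pos 0: 'r' vs 'c' !=
  Pos 1: 'o' vs 'o' =
  Pos 2: 'l' vs 'r' !=
  Pos 3: 'e' vs 'e' =
Hamming distance = 2


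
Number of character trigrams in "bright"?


Word: "bright" (length 6)
Number of 3-grams = length - 3 + 1 = 6 - 3 + 1
= 4


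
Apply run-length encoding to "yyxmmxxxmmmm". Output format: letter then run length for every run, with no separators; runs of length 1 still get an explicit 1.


String: "yyxmmxxxmmmm"
Scanning for consecutive runs:
  'y' x 2
  'x' x 1
  'm' x 2
  'x' x 3
  'm' x 4
RLE = "y2x1m2x3m4"


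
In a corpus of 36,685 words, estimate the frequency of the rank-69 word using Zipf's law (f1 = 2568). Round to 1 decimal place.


Zipf's law: f(r) = f(1) / r
f(1) = 2568
f(69) = 2568 / 69
= 37.2 occurrences


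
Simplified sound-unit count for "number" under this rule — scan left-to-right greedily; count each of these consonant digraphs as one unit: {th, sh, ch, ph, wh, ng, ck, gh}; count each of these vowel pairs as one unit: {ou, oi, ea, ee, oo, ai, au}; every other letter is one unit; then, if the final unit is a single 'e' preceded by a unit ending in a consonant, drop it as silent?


Word: "number" (6 letters)
Left-to-right scan:
  (1) 'n' (letter)
  (2) 'u' (letter)
  (3) 'm' (letter)
  (4) 'b' (letter)
  (5) 'e' (letter)
  (6) 'r' (letter)
Units from scan: 6
Sound units = 6 units


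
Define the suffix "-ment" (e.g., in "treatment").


Suffix: -ment
Example: treatment (treat + -ment)
Meaning = result of action


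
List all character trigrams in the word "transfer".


Word: "transfer" (length 8)
Number of trigrams = 8 - 3 + 1 = 6
  Position 0: "tra"
  Position 1: "ran"
  Position 2: "ans"
  Position 3: "nsf"
  Position 4: "sfe"
  Position 5: "fer"
Trigrams = "tra", "ran", "ans", "nsf", "sfe", "fer"


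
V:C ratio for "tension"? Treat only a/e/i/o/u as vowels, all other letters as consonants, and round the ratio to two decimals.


Word: "tension"
Vowels (a,e,i,o,u): 3
Consonants: 4
Ratio = 3/4
= 0.75


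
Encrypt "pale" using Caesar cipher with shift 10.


Word: "pale"
Shift: 10
Each letter → (letter + shift) mod 26:
  'p' (15) + 10 = 25 → 'z'
  'a' (0) + 10 = 10 → 'k'
  'l' (11) + 10 = 21 → 'v'
  'e' (4) + 10 = 14 → 'o'
Result = "zkvo"


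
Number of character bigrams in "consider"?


Word: "consider" (length 8)
Number of 2-grams = length - 2 + 1 = 8 - 2 + 1
= 7


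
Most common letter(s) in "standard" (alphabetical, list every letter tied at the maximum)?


Word: "standard"
Letter counts:
  'a': 2
  'd': 2
  'n': 1
  'r': 1
  's': 1
  't': 1
Maximum count = 2
Most frequent = 'a', 'd' (2 times each)


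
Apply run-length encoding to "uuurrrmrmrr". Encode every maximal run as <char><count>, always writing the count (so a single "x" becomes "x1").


String: "uuurrrmrmrr"
Scanning for consecutive runs:
  'u' x 3
  'r' x 3
  'm' x 1
  'r' x 1
  'm' x 1
  'r' x 2
RLE = "u3r3m1r1m1r2"


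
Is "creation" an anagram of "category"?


Word 1: "category" → sorted: acegorty
Word 2: "creation" → sorted: aceinort
Same letters? acegorty != aceinort
Anagram = No


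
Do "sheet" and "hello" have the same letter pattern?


Pattern of "sheet": [0, 1, 2, 2, 3]
Pattern of "hello": [0, 1, 2, 2, 3]
Patterns match
Same pattern = Yes


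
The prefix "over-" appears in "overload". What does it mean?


Prefix: over-
Example: overload = over- + load
Meaning = excessive


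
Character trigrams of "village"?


Word: "village" (length 7)
Number of trigrams = 7 - 3 + 1 = 5
  Position 0: "vil"
  Position 1: "ill"
  Position 2: "lla"
  Position 3: "lag"
  Position 4: "age"
Trigrams = "vil", "ill", "lla", "lag", "age"


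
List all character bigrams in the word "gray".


Word: "gray" (length 4)
Number of bigrams = 4 - 2 + 1 = 3
  Position 0: "gr"
  Position 1: "ra"
  Position 2: "ay"
Bigrams = "gr", "ra", "ay"


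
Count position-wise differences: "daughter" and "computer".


Comparing character by character (same length = 8):
  Pos 0: 'd' vs 'c' !=
  Pos 1: 'a' vs 'o' !=
  Pos 2: 'u' vs 'm' !=
  Pos 3: 'g' vs 'p' !=
  Pos 4: 'h' vs 'u' !=
  Pos 5: 't' vs 't' =
  Pos 6: 'e' vs 'e' =
  Pos 7: 'r' vs 'r' =
Hamming distance = 5


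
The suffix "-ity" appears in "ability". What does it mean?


Suffix: -ity
Example: ability = able + -ity, with a spelling change
Meaning = quality of


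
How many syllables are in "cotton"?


Word: "cotton"
Syllable breakdown: cot · ton
Counting: 2 parts
= 2 syllables


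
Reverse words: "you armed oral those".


Original: "you armed oral those"
Words (1..n): you | armed | oral | those
Reversed (n..1): those | oral | armed | you
Result = "those oral armed you"


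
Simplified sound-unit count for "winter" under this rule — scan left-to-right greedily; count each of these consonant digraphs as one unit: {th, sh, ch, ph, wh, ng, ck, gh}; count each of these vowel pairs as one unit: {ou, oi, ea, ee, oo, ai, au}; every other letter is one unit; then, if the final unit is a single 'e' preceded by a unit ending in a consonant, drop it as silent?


Word: "winter" (6 letters)
Left-to-right scan:
  1. 'w' (letter)
  2. 'i' (letter)
  3. 'n' (letter)
  4. 't' (letter)
  5. 'e' (letter)
  6. 'r' (letter)
Units from scan: 6
Sound units = 6 units


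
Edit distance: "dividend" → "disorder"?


Word 1: "dividend" (length 8)
Word 2: "disorder" (length 8)
One optimal edit sequence (insert/delete/substitute each cost 1):
  1. keep 'd'
  2. keep 'i'
  3. insert 's'  (+1)
  4. substitute 'v' -> 'o'  (+1)
  5. substitute 'i' -> 'r'  (+1)
  6. keep 'd'
  7. keep 'e'
  8. delete 'n'  (+1)
  9. substitute 'd' -> 'r'  (+1)
Total edit operations: 5
Edit distance = 5


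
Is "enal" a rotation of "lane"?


Word: "lane", Candidate: "enal"
Method: check if candidate is substring of word+word
"lanelane" contains "enal"? No
Is rotation = No


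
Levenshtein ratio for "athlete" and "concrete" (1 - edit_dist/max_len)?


Word 1: "athlete" (length 7)
Word 2: "concrete" (length 8)
One optimal edit sequence:
  1. insert 'c'  (+1)
  2. substitute 'a' -> 'o'  (+1)
  3. substitute 't' -> 'n'  (+1)
  4. substitute 'h' -> 'c'  (+1)
  5. substitute 'l' -> 'r'  (+1)
  6. keep 'e'
  7. keep 't'
  8. keep 'e'
Edit distance = 5
Max length = max(7, 8) = 8
Similarity = 1 - 5/8
= 0.3750


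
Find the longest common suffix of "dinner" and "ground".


Word 1: "dinner"
Word 2: "ground"
Comparing from end:
  Pos -1: 'r' != 'd' (stop)
LCS = "" (length 0)


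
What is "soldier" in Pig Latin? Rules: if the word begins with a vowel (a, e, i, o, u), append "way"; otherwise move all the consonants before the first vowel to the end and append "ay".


Word: "soldier"
Starts with consonant(s) → move to end, add 'ay'
Consonant cluster: "s"
Pig Latin = "oldiersay"


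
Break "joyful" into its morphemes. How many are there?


Word: "joyful"
Morphemes: joy / -ful
Each morpheme carries meaning
= 2 morphemes


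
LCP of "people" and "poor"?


Word 1: "people"
Word 2: "poor"
Comparing from start:
  Pos 0: 'p' == 'p'
  Pos 1: 'e' != 'o' (stop)
LCP = "p" (length 1)


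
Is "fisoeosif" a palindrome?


Word: "fisoeosif"
Reversed: "fisoeosif"
Forward == Backward? fisoeosif == fisoeosif
Palindrome = Yes


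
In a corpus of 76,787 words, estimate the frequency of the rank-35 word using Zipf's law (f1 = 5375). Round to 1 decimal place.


Zipf's law: f(r) = f(1) / r
f(1) = 5375
f(35) = 5375 / 35
= 153.6 occurrences


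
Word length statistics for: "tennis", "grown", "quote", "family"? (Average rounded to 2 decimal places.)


Lengths: "tennis"=6, "grown"=5, "quote"=5, "family"=6
Sum = 22, Count = 4
Average = 22/4 = 5.50
= avg=5.50, min=5, max=6


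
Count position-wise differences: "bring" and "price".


Comparing character by character (same length = 5):
  Pos 0: 'b' vs 'p' !=
  Pos 1: 'r' vs 'r' =
  Pos 2: 'i' vs 'i' =
  Pos 3: 'n' vs 'c' !=
  Pos 4: 'g' vs 'e' !=
Hamming distance = 3


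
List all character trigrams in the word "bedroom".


Word: "bedroom" (length 7)
Number of trigrams = 7 - 3 + 1 = 5
  Position 0: "bed"
  Position 1: "edr"
  Position 2: "dro"
  Position 3: "roo"
  Position 4: "oom"
Trigrams = "bed", "edr", "dro", "roo", "oom"


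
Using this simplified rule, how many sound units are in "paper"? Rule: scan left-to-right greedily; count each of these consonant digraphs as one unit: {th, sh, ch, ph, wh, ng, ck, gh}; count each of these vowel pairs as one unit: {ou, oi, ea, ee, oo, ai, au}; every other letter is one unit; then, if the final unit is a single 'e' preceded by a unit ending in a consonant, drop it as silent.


Word: "paper" (5 letters)
Left-to-right scan:
  (1) 'p' (letter)
  (2) 'a' (letter)
  (3) 'p' (letter)
  (4) 'e' (letter)
  (5) 'r' (letter)
Units from scan: 5
Sound units = 5 units


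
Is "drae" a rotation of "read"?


Word: "read", Candidate: "drae"
Method: check if candidate is substring of word+word
"readread" contains "drae"? No
Is rotation = No


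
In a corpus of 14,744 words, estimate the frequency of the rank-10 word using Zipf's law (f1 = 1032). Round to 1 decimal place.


Zipf's law: f(r) = f(1) / r
f(1) = 1032
f(10) = 1032 / 10
= 103.2 occurrences


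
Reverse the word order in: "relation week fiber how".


Original: "relation week fiber how"
Words (1..n): relation | week | fiber | how
Reversed (n..1): how | fiber | week | relation
Result = "how fiber week relation"
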